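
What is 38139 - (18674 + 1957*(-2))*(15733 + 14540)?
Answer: -446791341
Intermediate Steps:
38139 - (18674 + 1957*(-2))*(15733 + 14540) = 38139 - (18674 - 3914)*30273 = 38139 - 14760*30273 = 38139 - 1*446829480 = 38139 - 446829480 = -446791341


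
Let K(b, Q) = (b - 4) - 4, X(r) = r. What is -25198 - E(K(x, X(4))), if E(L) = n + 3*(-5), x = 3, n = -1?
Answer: -25182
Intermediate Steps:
K(b, Q) = -8 + b (K(b, Q) = (-4 + b) - 4 = -8 + b)
E(L) = -16 (E(L) = -1 + 3*(-5) = -1 - 15 = -16)
-25198 - E(K(x, X(4))) = -25198 - 1*(-16) = -25198 + 16 = -25182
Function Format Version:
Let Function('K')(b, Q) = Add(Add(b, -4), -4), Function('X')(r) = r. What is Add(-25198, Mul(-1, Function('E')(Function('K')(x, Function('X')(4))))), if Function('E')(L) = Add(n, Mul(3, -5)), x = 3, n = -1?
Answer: -25182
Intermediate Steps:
Function('K')(b, Q) = Add(-8, b) (Function('K')(b, Q) = Add(Add(-4, b), -4) = Add(-8, b))
Function('E')(L) = -16 (Function('E')(L) = Add(-1, Mul(3, -5)) = Add(-1, -15) = -16)
Add(-25198, Mul(-1, Function('E')(Function('K')(x, Function('X')(4))))) = Add(-25198, Mul(-1, -16)) = Add(-25198, 16) = -25182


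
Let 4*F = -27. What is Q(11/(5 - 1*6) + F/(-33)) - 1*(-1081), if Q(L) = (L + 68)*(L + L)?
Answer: -149167/968 ≈ -154.10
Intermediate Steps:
F = -27/4 (F = (¼)*(-27) = -27/4 ≈ -6.7500)
Q(L) = 2*L*(68 + L) (Q(L) = (68 + L)*(2*L) = 2*L*(68 + L))
Q(11/(5 - 1*6) + F/(-33)) - 1*(-1081) = 2*(11/(5 - 1*6) - 27/4/(-33))*(68 + (11/(5 - 1*6) - 27/4/(-33))) - 1*(-1081) = 2*(11/(5 - 6) - 27/4*(-1/33))*(68 + (11/(5 - 6) - 27/4*(-1/33))) + 1081 = 2*(11/(-1) + 9/44)*(68 + (11/(-1) + 9/44)) + 1081 = 2*(11*(-1) + 9/44)*(68 + (11*(-1) + 9/44)) + 1081 = 2*(-11 + 9/44)*(68 + (-11 + 9/44)) + 1081 = 2*(-475/44)*(68 - 475/44) + 1081 = 2*(-475/44)*(2517/44) + 1081 = -1195575/968 + 1081 = -149167/968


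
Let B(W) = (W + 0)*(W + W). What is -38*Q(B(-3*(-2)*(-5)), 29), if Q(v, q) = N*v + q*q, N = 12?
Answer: -852758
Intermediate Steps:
B(W) = 2*W² (B(W) = W*(2*W) = 2*W²)
Q(v, q) = q² + 12*v (Q(v, q) = 12*v + q*q = 12*v + q² = q² + 12*v)
-38*Q(B(-3*(-2)*(-5)), 29) = -38*(29² + 12*(2*(-3*(-2)*(-5))²)) = -38*(841 + 12*(2*(6*(-5))²)) = -38*(841 + 12*(2*(-30)²)) = -38*(841 + 12*(2*900)) = -38*(841 + 12*1800) = -38*(841 + 21600) = -38*22441 = -852758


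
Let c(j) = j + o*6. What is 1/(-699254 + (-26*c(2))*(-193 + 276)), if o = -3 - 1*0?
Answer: -1/664726 ≈ -1.5044e-6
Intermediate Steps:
o = -3 (o = -3 + 0 = -3)
c(j) = -18 + j (c(j) = j - 3*6 = j - 18 = -18 + j)
1/(-699254 + (-26*c(2))*(-193 + 276)) = 1/(-699254 + (-26*(-18 + 2))*(-193 + 276)) = 1/(-699254 - 26*(-16)*83) = 1/(-699254 + 416*83) = 1/(-699254 + 34528) = 1/(-664726) = -1/664726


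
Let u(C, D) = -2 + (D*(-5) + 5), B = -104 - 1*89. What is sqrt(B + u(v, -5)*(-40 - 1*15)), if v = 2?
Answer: I*sqrt(1733) ≈ 41.629*I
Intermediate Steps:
B = -193 (B = -104 - 89 = -193)
u(C, D) = 3 - 5*D (u(C, D) = -2 + (-5*D + 5) = -2 + (5 - 5*D) = 3 - 5*D)
sqrt(B + u(v, -5)*(-40 - 1*15)) = sqrt(-193 + (3 - 5*(-5))*(-40 - 1*15)) = sqrt(-193 + (3 + 25)*(-40 - 15)) = sqrt(-193 + 28*(-55)) = sqrt(-193 - 1540) = sqrt(-1733) = I*sqrt(1733)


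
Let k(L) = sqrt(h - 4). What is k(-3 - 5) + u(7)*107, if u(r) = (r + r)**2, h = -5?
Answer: 20972 + 3*I ≈ 20972.0 + 3.0*I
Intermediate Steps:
u(r) = 4*r**2 (u(r) = (2*r)**2 = 4*r**2)
k(L) = 3*I (k(L) = sqrt(-5 - 4) = sqrt(-9) = 3*I)
k(-3 - 5) + u(7)*107 = 3*I + (4*7**2)*107 = 3*I + (4*49)*107 = 3*I + 196*107 = 3*I + 20972 = 20972 + 3*I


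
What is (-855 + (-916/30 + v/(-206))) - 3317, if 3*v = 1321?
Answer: -4330811/1030 ≈ -4204.7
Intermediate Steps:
v = 1321/3 (v = (⅓)*1321 = 1321/3 ≈ 440.33)
(-855 + (-916/30 + v/(-206))) - 3317 = (-855 + (-916/30 + (1321/3)/(-206))) - 3317 = (-855 + (-916*1/30 + (1321/3)*(-1/206))) - 3317 = (-855 + (-458/15 - 1321/618)) - 3317 = (-855 - 33651/1030) - 3317 = -914301/1030 - 3317 = -4330811/1030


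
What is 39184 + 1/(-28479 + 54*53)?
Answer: 1003776527/25617 ≈ 39184.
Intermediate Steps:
39184 + 1/(-28479 + 54*53) = 39184 + 1/(-28479 + 2862) = 39184 + 1/(-25617) = 39184 - 1/25617 = 1003776527/25617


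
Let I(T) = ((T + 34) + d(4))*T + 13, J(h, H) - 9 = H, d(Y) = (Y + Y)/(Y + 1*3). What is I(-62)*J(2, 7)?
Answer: 187952/7 ≈ 26850.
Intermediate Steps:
d(Y) = 2*Y/(3 + Y) (d(Y) = (2*Y)/(Y + 3) = (2*Y)/(3 + Y) = 2*Y/(3 + Y))
J(h, H) = 9 + H
I(T) = 13 + T*(246/7 + T) (I(T) = ((T + 34) + 2*4/(3 + 4))*T + 13 = ((34 + T) + 2*4/7)*T + 13 = ((34 + T) + 2*4*(⅐))*T + 13 = ((34 + T) + 8/7)*T + 13 = (246/7 + T)*T + 13 = T*(246/7 + T) + 13 = 13 + T*(246/7 + T))
I(-62)*J(2, 7) = (13 + (-62)² + (246/7)*(-62))*(9 + 7) = (13 + 3844 - 15252/7)*16 = (11747/7)*16 = 187952/7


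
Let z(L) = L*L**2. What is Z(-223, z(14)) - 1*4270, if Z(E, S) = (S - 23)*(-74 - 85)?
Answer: -436909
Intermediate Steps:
z(L) = L**3
Z(E, S) = 3657 - 159*S (Z(E, S) = (-23 + S)*(-159) = 3657 - 159*S)
Z(-223, z(14)) - 1*4270 = (3657 - 159*14**3) - 1*4270 = (3657 - 159*2744) - 4270 = (3657 - 436296) - 4270 = -432639 - 4270 = -436909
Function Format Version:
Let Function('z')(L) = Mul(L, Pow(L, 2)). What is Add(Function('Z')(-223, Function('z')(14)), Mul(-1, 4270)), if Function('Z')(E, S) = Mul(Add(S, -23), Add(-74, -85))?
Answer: -436909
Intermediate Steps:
Function('z')(L) = Pow(L, 3)
Function('Z')(E, S) = Add(3657, Mul(-159, S)) (Function('Z')(E, S) = Mul(Add(-23, S), -159) = Add(3657, Mul(-159, S)))
Add(Function('Z')(-223, Function('z')(14)), Mul(-1, 4270)) = Add(Add(3657, Mul(-159, Pow(14, 3))), Mul(-1, 4270)) = Add(Add(3657, Mul(-159, 2744)), -4270) = Add(Add(3657, -436296), -4270) = Add(-432639, -4270) = -436909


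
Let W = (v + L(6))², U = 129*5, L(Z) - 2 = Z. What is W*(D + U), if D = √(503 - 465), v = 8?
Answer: 165120 + 256*√38 ≈ 1.6670e+5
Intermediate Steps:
D = √38 ≈ 6.1644
L(Z) = 2 + Z
U = 645
W = 256 (W = (8 + (2 + 6))² = (8 + 8)² = 16² = 256)
W*(D + U) = 256*(√38 + 645) = 256*(645 + √38) = 165120 + 256*√38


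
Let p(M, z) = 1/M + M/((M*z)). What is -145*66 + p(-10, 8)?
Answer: -382799/40 ≈ -9570.0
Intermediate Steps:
p(M, z) = 1/M + 1/z (p(M, z) = 1/M + M*(1/(M*z)) = 1/M + 1/z)
-145*66 + p(-10, 8) = -145*66 + (-10 + 8)/(-10*8) = -9570 - ⅒*⅛*(-2) = -9570 + 1/40 = -382799/40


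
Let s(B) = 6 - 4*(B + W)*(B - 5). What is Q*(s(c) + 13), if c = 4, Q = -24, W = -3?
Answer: -552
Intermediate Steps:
s(B) = 6 - 4*(-5 + B)*(-3 + B) (s(B) = 6 - 4*(B - 3)*(B - 5) = 6 - 4*(-3 + B)*(-5 + B) = 6 - 4*(-5 + B)*(-3 + B))
Q*(s(c) + 13) = -24*((-54 - 4*4² + 32*4) + 13) = -24*((-54 - 4*16 + 128) + 13) = -24*((-54 - 64 + 128) + 13) = -24*(10 + 13) = -24*23 = -552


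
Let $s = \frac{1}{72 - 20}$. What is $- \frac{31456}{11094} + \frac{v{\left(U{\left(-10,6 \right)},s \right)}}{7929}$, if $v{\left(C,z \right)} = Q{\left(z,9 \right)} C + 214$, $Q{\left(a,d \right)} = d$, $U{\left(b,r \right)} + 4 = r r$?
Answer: $- \frac{40640906}{14660721} \approx -2.7721$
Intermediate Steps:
$U{\left(b,r \right)} = -4 + r^{2}$ ($U{\left(b,r \right)} = -4 + r r = -4 + r^{2}$)
$s = \frac{1}{52} \approx 0.019231$
$v{\left(C,z \right)} = 214 + 9 C$ ($v{\left(C,z \right)} = 9 C + 214 = 214 + 9 C$)
$- \frac{31456}{11094} + \frac{v{\left(U{\left(-10,6 \right)},s \right)}}{7929} = - \frac{31456}{11094} + \frac{214 + 9 \left(-4 + 6^{2}\right)}{7929} = \left(-31456\right) \frac{1}{11094} + \left(214 + 9 \left(-4 + 36\right)\right) \frac{1}{7929} = - \frac{15728}{5547} + \left(214 + 9 \cdot 32\right) \frac{1}{7929} = - \frac{15728}{5547} + \left(214 + 288\right) \frac{1}{7929} = - \frac{15728}{5547} + 502 \cdot \frac{1}{7929} = - \frac{15728}{5547} + \frac{502}{7929} = - \frac{40640906}{14660721}$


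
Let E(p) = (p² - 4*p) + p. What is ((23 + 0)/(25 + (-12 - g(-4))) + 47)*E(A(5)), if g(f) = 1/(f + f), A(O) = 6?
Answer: 30714/35 ≈ 877.54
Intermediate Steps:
g(f) = 1/(2*f)
E(p) = p² - 3*p
((23 + 0)/(25 + (-12 - g(-4))) + 47)*E(A(5)) = ((23 + 0)/(25 + (-12 - 1/(2*(-4)))) + 47)*(6*(-3 + 6)) = (23/(25 + (-12 - (-1)/(2*4))) + 47)*(6*3) = (23/(25 + (-12 - 1*(-⅛))) + 47)*18 = (23/(25 + (-12 + ⅛)) + 47)*18 = (23/(25 - 95/8) + 47)*18 = (23/(105/8) + 47)*18 = (23*(8/105) + 47)*18 = (184/105 + 47)*18 = (5119/105)*18 = 30714/35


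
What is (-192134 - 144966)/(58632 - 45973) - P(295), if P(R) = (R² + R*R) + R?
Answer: -2207370455/12659 ≈ -1.7437e+5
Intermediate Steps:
P(R) = R + 2*R² (P(R) = (R² + R²) + R = 2*R² + R = R + 2*R²)
(-192134 - 144966)/(58632 - 45973) - P(295) = (-192134 - 144966)/(58632 - 45973) - 295*(1 + 2*295) = -337100/12659 - 295*(1 + 590) = -337100*1/12659 - 295*591 = -337100/12659 - 1*174345 = -337100/12659 - 174345 = -2207370455/12659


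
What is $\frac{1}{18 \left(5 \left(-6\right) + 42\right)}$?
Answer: $\frac{1}{216} \approx 0.0046296$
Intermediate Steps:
$\frac{1}{18 \left(5 \left(-6\right) + 42\right)} = \frac{1}{18 \left(-30 + 42\right)} = \frac{1}{18 \cdot 12} = \frac{1}{216}$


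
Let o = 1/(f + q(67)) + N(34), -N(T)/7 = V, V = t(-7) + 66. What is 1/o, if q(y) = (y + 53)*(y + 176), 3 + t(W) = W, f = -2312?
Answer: -26848/10524415 ≈ -0.0025510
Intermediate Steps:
t(W) = -3 + W
V = 56 (V = (-3 - 7) + 66 = -10 + 66 = 56)
q(y) = (53 + y)*(176 + y)
N(T) = -392 (N(T) = -7*56 = -392)
o = -10524415/26848 (o = 1/(-2312 + (9328 + 67**2 + 229*67)) - 392 = 1/(-2312 + (9328 + 4489 + 15343)) - 392 = 1/(-2312 + 29160) - 392 = 1/26848 - 392 = -10524415/26848 ≈ -392.00)
1/o = 1/(-10524415/26848) = -26848/10524415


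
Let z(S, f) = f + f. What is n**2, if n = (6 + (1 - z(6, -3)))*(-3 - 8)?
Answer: 20449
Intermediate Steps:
z(S, f) = 2*f
n = -143 (n = (6 + (1 - 2*(-3)))*(-3 - 8) = (6 + (1 - 1*(-6)))*(-11) = (6 + (1 + 6))*(-11) = (6 + 7)*(-11) = 13*(-11) = -143)
n**2 = (-143)**2 = 20449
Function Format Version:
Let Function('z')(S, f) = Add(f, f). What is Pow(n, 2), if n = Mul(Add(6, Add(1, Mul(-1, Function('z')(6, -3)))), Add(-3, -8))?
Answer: 20449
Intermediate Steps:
Function('z')(S, f) = Mul(2, f)
n = -143 (n = Mul(Add(6, Add(1, Mul(-1, Mul(2, -3)))), Add(-3, -8)) = Mul(Add(6, Add(1, Mul(-1, -6))), -11) = Mul(Add(6, Add(1, 6)), -11) = Mul(Add(6, 7), -11) = Mul(13, -11) = -143)
Pow(n, 2) = Pow(-143, 2) = 20449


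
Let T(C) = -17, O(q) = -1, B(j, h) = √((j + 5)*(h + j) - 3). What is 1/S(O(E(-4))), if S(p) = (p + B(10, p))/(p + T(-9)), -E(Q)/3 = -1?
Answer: -18/131 - 36*√33/131 ≈ -1.7161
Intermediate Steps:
E(Q) = 3 (E(Q) = -3*(-1) = 3)
B(j, h) = √(-3 + (5 + j)*(h + j)) (B(j, h) = √((5 + j)*(h + j) - 3) = √(-3 + (5 + j)*(h + j)))
S(p) = (p + √(147 + 15*p))/(-17 + p) (S(p) = (p + √(-3 + 10² + 5*p + 5*10 + p*10))/(p - 17) = (p + √(-3 + 100 + 5*p + 50 + 10*p))/(-17 + p) = (p + √(147 + 15*p))/(-17 + p))
1/S(O(E(-4))) = 1/((-1 + √(147 + 15*(-1)))/(-17 - 1)) = 1/((-1 + √(147 - 15))/(-18)) = 1/(-(-1 + √132)/18) = 1/(-(-1 + 2*√33)/18) = 1/(1/18 - √33/9)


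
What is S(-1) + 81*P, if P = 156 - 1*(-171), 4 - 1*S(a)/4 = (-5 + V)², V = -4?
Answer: 26179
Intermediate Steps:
S(a) = -308 (S(a) = 16 - 4*(-5 - 4)² = 16 - 4*(-9)² = 16 - 4*81 = 16 - 324 = -308)
P = 327 (P = 156 + 171 = 327)
S(-1) + 81*P = -308 + 81*327 = -308 + 26487 = 26179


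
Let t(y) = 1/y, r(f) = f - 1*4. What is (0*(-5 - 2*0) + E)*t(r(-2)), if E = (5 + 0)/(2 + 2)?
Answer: -5/24 ≈ -0.20833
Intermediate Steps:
E = 5/4 ≈ 1.2500
r(f) = -4 + f (r(f) = f - 4 = -4 + f)
(0*(-5 - 2*0) + E)*t(r(-2)) = (0*(-5 - 2*0) + 5/4)/(-4 - 2) = (0*(-5 - 1*0) + 5/4)/(-6) = (0*(-5 + 0) + 5/4)*(-⅙) = (0*(-5) + 5/4)*(-⅙) = (0 + 5/4)*(-⅙) = (5/4)*(-⅙) = -5/24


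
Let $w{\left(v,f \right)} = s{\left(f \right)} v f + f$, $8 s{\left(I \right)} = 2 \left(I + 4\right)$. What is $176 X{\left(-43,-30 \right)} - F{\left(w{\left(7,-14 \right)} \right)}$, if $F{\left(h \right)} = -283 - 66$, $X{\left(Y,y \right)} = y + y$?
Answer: $-10211$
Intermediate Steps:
$X{\left(Y,y \right)} = 2 y$
$s{\left(I \right)} = 1 + \frac{I}{4}$ ($s{\left(I \right)} = \frac{2 \left(I + 4\right)}{8} = \frac{2 \left(4 + I\right)}{8} = \frac{8 + 2 I}{8} = 1 + \frac{I}{4}$)
$w{\left(v,f \right)} = f + f v \left(1 + \frac{f}{4}\right)$ ($w{\left(v,f \right)} = \left(1 + \frac{f}{4}\right) v f + f = v \left(1 + \frac{f}{4}\right) f + f = f v \left(1 + \frac{f}{4}\right) + f = f + f v \left(1 + \frac{f}{4}\right)$)
$F{\left(h \right)} = -349$ ($F{\left(h \right)} = -283 - 66 = -349$)
$176 X{\left(-43,-30 \right)} - F{\left(w{\left(7,-14 \right)} \right)} = 176 \cdot 2 \left(-30\right) - -349 = 176 \left(-60\right) + 349 = -10560 + 349 = -10211$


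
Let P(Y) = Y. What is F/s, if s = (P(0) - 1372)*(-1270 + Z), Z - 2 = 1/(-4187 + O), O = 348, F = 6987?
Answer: 26823093/6678694316 ≈ 0.0040162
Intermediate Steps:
Z = 7677/3839 (Z = 2 + 1/(-4187 + 348) = 2 + 1/(-3839) = 2 - 1/3839 = 7677/3839 ≈ 1.9997)
s = 6678694316/3839 (s = (0 - 1372)*(-1270 + 7677/3839) = -1372*(-4867853/3839) = 6678694316/3839 ≈ 1.7397e+6)
F/s = 6987/(6678694316/3839) = 6987*(3839/6678694316) = 26823093/6678694316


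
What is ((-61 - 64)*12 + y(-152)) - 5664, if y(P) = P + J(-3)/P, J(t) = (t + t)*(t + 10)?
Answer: -555995/76 ≈ -7315.7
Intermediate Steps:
J(t) = 2*t*(10 + t) (J(t) = (2*t)*(10 + t) = 2*t*(10 + t))
y(P) = P - 42/P (y(P) = P + (2*(-3)*(10 - 3))/P = P + (2*(-3)*7)/P = P - 42/P)
((-61 - 64)*12 + y(-152)) - 5664 = ((-61 - 64)*12 + (-152 - 42/(-152))) - 5664 = (-125*12 + (-152 - 42*(-1/152))) - 5664 = (-1500 + (-152 + 21/76)) - 5664 = (-1500 - 11531/76) - 5664 = -125531/76 - 5664 = -555995/76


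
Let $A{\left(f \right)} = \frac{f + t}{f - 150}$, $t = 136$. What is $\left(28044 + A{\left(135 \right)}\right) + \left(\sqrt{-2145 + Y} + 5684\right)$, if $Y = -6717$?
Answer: $\frac{505649}{15} + i \sqrt{8862} \approx 33710.0 + 94.138 i$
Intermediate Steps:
$A{\left(f \right)} = \frac{136 + f}{-150 + f}$ ($A{\left(f \right)} = \frac{f + 136}{f - 150} = \frac{136 + f}{-150 + f}$)
$\left(28044 + A{\left(135 \right)}\right) + \left(\sqrt{-2145 + Y} + 5684\right) = \left(28044 + \frac{136 + 135}{-150 + 135}\right) + \left(\sqrt{-2145 - 6717} + 5684\right) = \left(28044 + \frac{1}{-15} \cdot 271\right) + \left(\sqrt{-8862} + 5684\right) = \left(28044 - \frac{271}{15}\right) + \left(i \sqrt{8862} + 5684\right) = \left(28044 - \frac{271}{15}\right) + \left(5684 + i \sqrt{8862}\right) = \frac{420389}{15} + \left(5684 + i \sqrt{8862}\right) = \frac{505649}{15} + i \sqrt{8862}$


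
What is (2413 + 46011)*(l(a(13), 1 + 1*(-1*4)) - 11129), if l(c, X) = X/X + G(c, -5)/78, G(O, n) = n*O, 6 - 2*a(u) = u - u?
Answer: -7005330596/13 ≈ -5.3887e+8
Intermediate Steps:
a(u) = 3 (a(u) = 3 - (u - u)/2 = 3 - 1/2*0 = 3 + 0 = 3)
G(O, n) = O*n
l(c, X) = 1 - 5*c/78 (l(c, X) = X/X + (c*(-5))/78 = 1 - 5*c*(1/78) = 1 - 5*c/78)
(2413 + 46011)*(l(a(13), 1 + 1*(-1*4)) - 11129) = (2413 + 46011)*((1 - 5/78*3) - 11129) = 48424*((1 - 5/26) - 11129) = 48424*(21/26 - 11129) = 48424*(-289333/26) = -7005330596/13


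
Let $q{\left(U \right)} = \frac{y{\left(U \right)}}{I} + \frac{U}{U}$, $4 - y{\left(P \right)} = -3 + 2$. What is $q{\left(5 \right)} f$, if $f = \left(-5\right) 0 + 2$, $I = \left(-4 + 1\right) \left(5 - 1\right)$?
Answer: $\frac{7}{6} \approx 1.1667$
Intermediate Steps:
$I = -12$ ($I = \left(-3\right) 4 = -12$)
$y{\left(P \right)} = 5$ ($y{\left(P \right)} = 4 - \left(-3 + 2\right) = 4 - -1 = 4 + 1 = 5$)
$q{\left(U \right)} = \frac{7}{12}$ ($q{\left(U \right)} = \frac{5}{-12} + \frac{U}{U} = 5 \left(- \frac{1}{12}\right) + 1 = - \frac{5}{12} + 1 = \frac{7}{12}$)
$f = 2$ ($f = 0 + 2 = 2$)
$q{\left(5 \right)} f = \frac{7}{12} \cdot 2 = \frac{7}{6}$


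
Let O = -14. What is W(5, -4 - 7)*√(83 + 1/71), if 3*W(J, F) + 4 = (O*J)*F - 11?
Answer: 755*√418474/213 ≈ 2293.0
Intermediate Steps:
W(J, F) = -5 - 14*F*J/3 (W(J, F) = -4/3 + ((-14*J)*F - 11)/3 = -4/3 + (-14*F*J - 11)/3 = -4/3 + (-11 - 14*F*J)/3 = -4/3 + (-11/3 - 14*F*J/3) = -5 - 14*F*J/3)
W(5, -4 - 7)*√(83 + 1/71) = (-5 - 14/3*(-4 - 7)*5)*√(83 + 1/71) = (-5 - 14/3*(-11)*5)*√(83 + 1/71) = (-5 + 770/3)*√(5894/71) = 755*(√418474/71)/3 = 755*√418474/213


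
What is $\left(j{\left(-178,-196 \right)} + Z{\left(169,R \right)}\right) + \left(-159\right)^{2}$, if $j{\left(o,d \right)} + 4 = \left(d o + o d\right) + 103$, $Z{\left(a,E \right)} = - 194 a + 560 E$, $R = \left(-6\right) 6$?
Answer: $42210$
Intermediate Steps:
$R = -36$
$j{\left(o,d \right)} = 99 + 2 d o$ ($j{\left(o,d \right)} = -4 + \left(\left(d o + o d\right) + 103\right) = -4 + \left(\left(d o + d o\right) + 103\right) = -4 + \left(2 d o + 103\right) = -4 + \left(103 + 2 d o\right) = 99 + 2 d o$)
$\left(j{\left(-178,-196 \right)} + Z{\left(169,R \right)}\right) + \left(-159\right)^{2} = \left(\left(99 + 2 \left(-196\right) \left(-178\right)\right) + \left(\left(-194\right) 169 + 560 \left(-36\right)\right)\right) + \left(-159\right)^{2} = \left(\left(99 + 69776\right) - 52946\right) + 25281 = \left(69875 - 52946\right) + 25281 = 16929 + 25281 = 42210$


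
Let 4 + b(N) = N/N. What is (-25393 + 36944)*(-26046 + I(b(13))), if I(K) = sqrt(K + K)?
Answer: -300857346 + 11551*I*sqrt(6) ≈ -3.0086e+8 + 28294.0*I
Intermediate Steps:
b(N) = -3 (b(N) = -4 + N/N = -4 + 1 = -3)
I(K) = sqrt(2)*sqrt(K) (I(K) = sqrt(2*K) = sqrt(2)*sqrt(K))
(-25393 + 36944)*(-26046 + I(b(13))) = (-25393 + 36944)*(-26046 + sqrt(2)*sqrt(-3)) = 11551*(-26046 + sqrt(2)*(I*sqrt(3))) = 11551*(-26046 + I*sqrt(6)) = -300857346 + 11551*I*sqrt(6)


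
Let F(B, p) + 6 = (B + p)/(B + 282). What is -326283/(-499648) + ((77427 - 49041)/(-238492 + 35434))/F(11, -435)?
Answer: 4131185115857/6149453235008 ≈ 0.67180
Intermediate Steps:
F(B, p) = -6 + (B + p)/(282 + B) (F(B, p) = -6 + (B + p)/(B + 282) = -6 + (B + p)/(282 + B))
-326283/(-499648) + ((77427 - 49041)/(-238492 + 35434))/F(11, -435) = -326283/(-499648) + ((77427 - 49041)/(-238492 + 35434))/(((-1692 - 435 - 5*11)/(282 + 11))) = -326283*(-1/499648) + (28386/(-203058))/(((-1692 - 435 - 55)/293)) = 326283/499648 + (28386*(-1/203058))/(((1/293)*(-2182))) = 326283/499648 - 1577/(11281*(-2182/293)) = 326283/499648 - 1577/11281*(-293/2182) = 326283/499648 + 462061/24615142 = 4131185115857/6149453235008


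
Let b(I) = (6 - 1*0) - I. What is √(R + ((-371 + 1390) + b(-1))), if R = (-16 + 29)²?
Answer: √1195 ≈ 34.569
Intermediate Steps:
b(I) = 6 - I (b(I) = (6 + 0) - I = 6 - I)
R = 169 (R = 13² = 169)
√(R + ((-371 + 1390) + b(-1))) = √(169 + ((-371 + 1390) + (6 - 1*(-1)))) = √(169 + (1019 + (6 + 1))) = √(169 + (1019 + 7)) = √(169 + 1026) = √1195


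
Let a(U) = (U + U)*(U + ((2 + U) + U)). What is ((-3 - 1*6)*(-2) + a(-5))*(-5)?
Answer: -740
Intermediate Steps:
a(U) = 2*U*(2 + 3*U) (a(U) = (2*U)*(U + (2 + 2*U)) = (2*U)*(2 + 3*U) = 2*U*(2 + 3*U))
((-3 - 1*6)*(-2) + a(-5))*(-5) = ((-3 - 1*6)*(-2) + 2*(-5)*(2 + 3*(-5)))*(-5) = ((-3 - 6)*(-2) + 2*(-5)*(2 - 15))*(-5) = (-9*(-2) + 2*(-5)*(-13))*(-5) = (18 + 130)*(-5) = 148*(-5) = -740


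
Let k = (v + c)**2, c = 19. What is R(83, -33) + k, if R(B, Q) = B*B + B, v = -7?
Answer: 7116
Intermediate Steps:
R(B, Q) = B + B**2 (R(B, Q) = B**2 + B = B + B**2)
k = 144 (k = (-7 + 19)**2 = 12**2 = 144)
R(83, -33) + k = 83*(1 + 83) + 144 = 83*84 + 144 = 6972 + 144 = 7116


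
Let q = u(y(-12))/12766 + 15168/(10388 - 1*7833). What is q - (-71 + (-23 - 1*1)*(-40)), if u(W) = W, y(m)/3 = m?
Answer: -14401542931/16308565 ≈ -883.07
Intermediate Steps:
y(m) = 3*m
q = 96771354/16308565 (q = (3*(-12))/12766 + 15168/(10388 - 1*7833) = -36*1/12766 + 15168/(10388 - 7833) = -18/6383 + 15168/2555 = 96771354/16308565 ≈ 5.9338)
q - (-71 + (-23 - 1*1)*(-40)) = 96771354/16308565 - (-71 + (-23 - 1*1)*(-40)) = 96771354/16308565 - (-71 + (-23 - 1)*(-40)) = 96771354/16308565 - (-71 - 24*(-40)) = 96771354/16308565 - (-71 + 960) = 96771354/16308565 - 1*889 = 96771354/16308565 - 889 = -14401542931/16308565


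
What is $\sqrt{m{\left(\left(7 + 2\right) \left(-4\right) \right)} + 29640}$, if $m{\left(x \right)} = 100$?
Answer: $2 \sqrt{7435} \approx 172.45$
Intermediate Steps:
$\sqrt{m{\left(\left(7 + 2\right) \left(-4\right) \right)} + 29640} = \sqrt{100 + 29640} = \sqrt{29740} = 2 \sqrt{7435}$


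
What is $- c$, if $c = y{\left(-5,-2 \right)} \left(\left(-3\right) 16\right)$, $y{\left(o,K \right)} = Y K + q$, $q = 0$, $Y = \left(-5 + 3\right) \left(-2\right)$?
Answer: $-384$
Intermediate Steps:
$Y = 4$ ($Y = \left(-2\right) \left(-2\right) = 4$)
$y{\left(o,K \right)} = 4 K$ ($y{\left(o,K \right)} = 4 K + 0 = 4 K$)
$c = 384$ ($c = 4 \left(-2\right) \left(\left(-3\right) 16\right) = \left(-8\right) \left(-48\right) = 384$)
$- c = \left(-1\right) 384 = -384$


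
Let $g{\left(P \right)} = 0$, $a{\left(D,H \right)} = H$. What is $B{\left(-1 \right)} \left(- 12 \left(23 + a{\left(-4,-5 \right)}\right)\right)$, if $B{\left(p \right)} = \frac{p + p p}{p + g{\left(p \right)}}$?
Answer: $0$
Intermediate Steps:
$B{\left(p \right)} = \frac{p + p^{2}}{p}$ ($B{\left(p \right)} = \frac{p + p p}{p + 0} = \frac{p + p^{2}}{p}$)
$B{\left(-1 \right)} \left(- 12 \left(23 + a{\left(-4,-5 \right)}\right)\right) = \left(1 - 1\right) \left(- 12 \left(23 - 5\right)\right) = 0 \left(\left(-12\right) 18\right) = 0 \left(-216\right) = 0$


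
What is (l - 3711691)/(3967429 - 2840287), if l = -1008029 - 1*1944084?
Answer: -1110634/187857 ≈ -5.9121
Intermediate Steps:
l = -2952113 (l = -1008029 - 1944084 = -2952113)
(l - 3711691)/(3967429 - 2840287) = (-2952113 - 3711691)/(3967429 - 2840287) = -6663804/1127142 = -6663804*1/1127142 = -1110634/187857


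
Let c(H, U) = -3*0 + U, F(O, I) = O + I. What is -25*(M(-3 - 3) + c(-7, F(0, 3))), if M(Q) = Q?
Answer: 75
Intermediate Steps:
F(O, I) = I + O
c(H, U) = U (c(H, U) = 0 + U = U)
-25*(M(-3 - 3) + c(-7, F(0, 3))) = -25*((-3 - 3) + (3 + 0)) = -25*(-6 + 3) = -25*(-3) = 75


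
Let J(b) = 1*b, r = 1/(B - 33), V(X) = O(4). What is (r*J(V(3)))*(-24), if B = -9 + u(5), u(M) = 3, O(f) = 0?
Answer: 0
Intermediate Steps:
V(X) = 0
B = -6 (B = -9 + 3 = -6)
r = -1/39 (r = 1/(-6 - 33) = 1/(-39) = -1/39 ≈ -0.025641)
J(b) = b
(r*J(V(3)))*(-24) = -1/39*0*(-24) = 0*(-24) = 0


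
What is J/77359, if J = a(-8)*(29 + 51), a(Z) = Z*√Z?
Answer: -1280*I*√2/77359 ≈ -0.0234*I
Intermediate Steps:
a(Z) = Z^(3/2)
J = -1280*I*√2 (J = (-8)^(3/2)*(29 + 51) = -16*I*√2*80 = -1280*I*√2 ≈ -1810.2*I)
J/77359 = -1280*I*√2/77359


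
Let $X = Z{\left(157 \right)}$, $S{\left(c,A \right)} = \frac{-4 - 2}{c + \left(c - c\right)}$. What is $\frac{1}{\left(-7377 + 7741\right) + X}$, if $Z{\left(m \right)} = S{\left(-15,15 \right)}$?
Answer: $\frac{5}{1822} \approx 0.0027442$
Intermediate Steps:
$S{\left(c,A \right)} = - \frac{6}{c}$ ($S{\left(c,A \right)} = - \frac{6}{c + 0} = - \frac{6}{c}$)
$Z{\left(m \right)} = \frac{2}{5}$ ($Z{\left(m \right)} = - \frac{6}{-15} = \left(-6\right) \left(- \frac{1}{15}\right) = \frac{2}{5}$)
$X = \frac{2}{5} \approx 0.4$
$\frac{1}{\left(-7377 + 7741\right) + X} = \frac{1}{\left(-7377 + 7741\right) + \frac{2}{5}} = \frac{1}{364 + \frac{2}{5}} = \frac{1}{\frac{1822}{5}} = \frac{5}{1822}$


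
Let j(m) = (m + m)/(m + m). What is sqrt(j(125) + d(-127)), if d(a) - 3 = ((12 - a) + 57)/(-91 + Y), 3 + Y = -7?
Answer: 4*sqrt(1313)/101 ≈ 1.4351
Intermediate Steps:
Y = -10 (Y = -3 - 7 = -10)
j(m) = 1 (j(m) = (2*m)/((2*m)) = (2*m)*(1/(2*m)) = 1)
d(a) = 234/101 + a/101 (d(a) = 3 + ((12 - a) + 57)/(-91 - 10) = 3 + (69 - a)/(-101) = 3 + (69 - a)*(-1/101) = 3 + (-69/101 + a/101) = 234/101 + a/101)
sqrt(j(125) + d(-127)) = sqrt(1 + (234/101 + (1/101)*(-127))) = sqrt(1 + (234/101 - 127/101)) = sqrt(1 + 107/101) = sqrt(208/101) = 4*sqrt(1313)/101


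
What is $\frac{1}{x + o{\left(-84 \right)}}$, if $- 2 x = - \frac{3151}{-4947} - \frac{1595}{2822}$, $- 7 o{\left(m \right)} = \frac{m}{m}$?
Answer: $- \frac{11496828}{2054851} \approx -5.595$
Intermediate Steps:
$o{\left(m \right)} = - \frac{1}{7}$ ($o{\left(m \right)} = - \frac{m \frac{1}{m}}{7} = \left(- \frac{1}{7}\right) 1 = - \frac{1}{7}$)
$x = - \frac{58921}{1642404}$ ($x = - \frac{- \frac{3151}{-4947} - \frac{1595}{2822}}{2} = - \frac{\left(-3151\right) \left(- \frac{1}{4947}\right) - \frac{1595}{2822}}{2} = - \frac{\frac{3151}{4947} - \frac{1595}{2822}}{2} = \left(- \frac{1}{2}\right) \frac{58921}{821202} = - \frac{58921}{1642404} \approx -0.035875$)
$\frac{1}{x + o{\left(-84 \right)}} = \frac{1}{- \frac{58921}{1642404} - \frac{1}{7}} = \frac{1}{- \frac{2054851}{11496828}} = - \frac{11496828}{2054851}$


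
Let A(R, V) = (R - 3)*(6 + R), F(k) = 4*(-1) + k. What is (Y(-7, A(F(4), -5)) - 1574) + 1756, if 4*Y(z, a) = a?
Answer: 355/2 ≈ 177.50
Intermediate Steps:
F(k) = -4 + k
A(R, V) = (-3 + R)*(6 + R)
Y(z, a) = a/4
(Y(-7, A(F(4), -5)) - 1574) + 1756 = ((-18 + (-4 + 4)² + 3*(-4 + 4))/4 - 1574) + 1756 = ((-18 + 0² + 3*0)/4 - 1574) + 1756 = ((-18 + 0 + 0)/4 - 1574) + 1756 = ((¼)*(-18) - 1574) + 1756 = (-9/2 - 1574) + 1756 = -3157/2 + 1756 = 355/2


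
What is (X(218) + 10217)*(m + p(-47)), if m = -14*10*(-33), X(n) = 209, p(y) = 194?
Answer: 50190764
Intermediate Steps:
m = 4620 (m = -140*(-33) = 4620)
(X(218) + 10217)*(m + p(-47)) = (209 + 10217)*(4620 + 194) = 10426*4814 = 50190764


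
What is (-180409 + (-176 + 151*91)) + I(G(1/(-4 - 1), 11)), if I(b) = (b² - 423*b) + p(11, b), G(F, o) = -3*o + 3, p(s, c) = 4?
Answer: -153250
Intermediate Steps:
G(F, o) = 3 - 3*o
I(b) = 4 + b² - 423*b (I(b) = (b² - 423*b) + 4 = 4 + b² - 423*b)
(-180409 + (-176 + 151*91)) + I(G(1/(-4 - 1), 11)) = (-180409 + (-176 + 151*91)) + (4 + (3 - 3*11)² - 423*(3 - 3*11)) = (-180409 + (-176 + 13741)) + (4 + (3 - 33)² - 423*(3 - 33)) = (-180409 + 13565) + (4 + (-30)² - 423*(-30)) = -166844 + (4 + 900 + 12690) = -166844 + 13594 = -153250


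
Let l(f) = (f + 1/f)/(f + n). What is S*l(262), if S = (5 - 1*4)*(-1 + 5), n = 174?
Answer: 68645/28558 ≈ 2.4037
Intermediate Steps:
S = 4 (S = (5 - 4)*4 = 1*4 = 4)
l(f) = (f + 1/f)/(174 + f) (l(f) = (f + 1/f)/(f + 174) = (f + 1/f)/(174 + f))
S*l(262) = 4*((1 + 262²)/(262*(174 + 262))) = 4*((1/262)*(1 + 68644)/436) = 4*((1/262)*(1/436)*68645) = 4*(68645/114232) = 68645/28558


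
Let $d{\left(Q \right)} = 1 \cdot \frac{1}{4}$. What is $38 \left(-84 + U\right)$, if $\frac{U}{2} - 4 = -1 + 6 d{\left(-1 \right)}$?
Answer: $-2850$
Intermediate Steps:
$d{\left(Q \right)} = \frac{1}{4}$ ($d{\left(Q \right)} = 1 \cdot \frac{1}{4} = \frac{1}{4}$)
$U = 9$ ($U = 8 + 2 \left(-1 + 6 \cdot \frac{1}{4}\right) = 8 + 2 \left(-1 + \frac{3}{2}\right) = 8 + 2 \cdot \frac{1}{2} = 8 + 1 = 9$)
$38 \left(-84 + U\right) = 38 \left(-84 + 9\right) = 38 \left(-75\right) = -2850$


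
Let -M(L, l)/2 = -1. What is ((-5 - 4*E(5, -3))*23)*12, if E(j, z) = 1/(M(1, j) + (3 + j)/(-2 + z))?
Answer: -4140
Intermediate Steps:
M(L, l) = 2 (M(L, l) = -2*(-1) = 2)
E(j, z) = 1/(2 + (3 + j)/(-2 + z))
((-5 - 4*E(5, -3))*23)*12 = ((-5 - 4*(-2 - 3)/(-1 + 5 + 2*(-3)))*23)*12 = ((-5 - 4*(-5)/(-1 + 5 - 6))*23)*12 = ((-5 - 4*(-5)/(-2))*23)*12 = ((-5 - (-2)*(-5))*23)*12 = ((-5 - 4*5/2)*23)*12 = ((-5 - 10)*23)*12 = -15*23*12 = -345*12 = -4140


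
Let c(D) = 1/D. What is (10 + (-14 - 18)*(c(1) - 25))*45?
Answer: 35010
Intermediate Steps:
c(D) = 1/D
(10 + (-14 - 18)*(c(1) - 25))*45 = (10 + (-14 - 18)*(1/1 - 25))*45 = (10 - 32*(1 - 25))*45 = (10 - 32*(-24))*45 = (10 + 768)*45 = 778*45 = 35010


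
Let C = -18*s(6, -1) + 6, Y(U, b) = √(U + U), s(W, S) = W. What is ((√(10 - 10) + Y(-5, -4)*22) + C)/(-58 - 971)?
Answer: 34/343 - 22*I*√10/1029 ≈ 0.099125 - 0.067609*I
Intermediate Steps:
Y(U, b) = √2*√U (Y(U, b) = √(2*U) = √2*√U)
C = -102 (C = -18*6 + 6 = -108 + 6 = -102)
((√(10 - 10) + Y(-5, -4)*22) + C)/(-58 - 971) = ((√(10 - 10) + (√2*√(-5))*22) - 102)/(-58 - 971) = ((√0 + (√2*(I*√5))*22) - 102)/(-1029) = ((0 + (I*√10)*22) - 102)*(-1/1029) = ((0 + 22*I*√10) - 102)*(-1/1029) = (22*I*√10 - 102)*(-1/1029) = (-102 + 22*I*√10)*(-1/1029) = 34/343 - 22*I*√10/1029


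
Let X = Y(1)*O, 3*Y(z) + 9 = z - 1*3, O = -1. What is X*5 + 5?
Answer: 70/3 ≈ 23.333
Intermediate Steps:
Y(z) = -4 + z/3 (Y(z) = -3 + (z - 1*3)/3 = -3 + (z - 3)/3 = -3 + (-3 + z)/3 = -3 + (-1 + z/3) = -4 + z/3)
X = 11/3 (X = (-4 + (⅓)*1)*(-1) = (-4 + ⅓)*(-1) = -11/3*(-1) = 11/3 ≈ 3.6667)
X*5 + 5 = (11/3)*5 + 5 = 55/3 + 5 = 70/3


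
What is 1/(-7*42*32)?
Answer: -1/9408 ≈ -0.00010629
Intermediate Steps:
1/(-7*42*32) = 1/(-294*32) = 1/(-9408) = -1/9408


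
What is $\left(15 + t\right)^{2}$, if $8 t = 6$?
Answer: $\frac{3969}{16} \approx 248.06$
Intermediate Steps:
$t = \frac{3}{4}$ ($t = \frac{1}{8} \cdot 6 = \frac{3}{4} \approx 0.75$)
$\left(15 + t\right)^{2} = \left(15 + \frac{3}{4}\right)^{2} = \left(\frac{63}{4}\right)^{2} = \frac{3969}{16}$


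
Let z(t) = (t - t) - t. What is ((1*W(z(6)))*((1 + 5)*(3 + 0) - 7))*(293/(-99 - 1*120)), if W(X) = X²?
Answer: -38676/73 ≈ -529.81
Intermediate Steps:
z(t) = -t (z(t) = 0 - t = -t)
((1*W(z(6)))*((1 + 5)*(3 + 0) - 7))*(293/(-99 - 1*120)) = ((1*(-1*6)²)*((1 + 5)*(3 + 0) - 7))*(293/(-99 - 1*120)) = ((1*(-6)²)*(6*3 - 7))*(293/(-99 - 120)) = ((1*36)*(18 - 7))*(293/(-219)) = (36*11)*(293*(-1/219)) = 396*(-293/219) = -38676/73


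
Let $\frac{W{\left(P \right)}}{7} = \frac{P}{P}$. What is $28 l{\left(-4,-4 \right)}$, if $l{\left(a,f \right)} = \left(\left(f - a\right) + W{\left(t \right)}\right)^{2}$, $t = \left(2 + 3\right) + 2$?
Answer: $1372$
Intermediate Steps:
$t = 7$ ($t = 5 + 2 = 7$)
$W{\left(P \right)} = 7$ ($W{\left(P \right)} = 7 \frac{P}{P} = 7 \cdot 1 = 7$)
$l{\left(a,f \right)} = \left(7 + f - a\right)^{2}$ ($l{\left(a,f \right)} = \left(\left(f - a\right) + 7\right)^{2} = \left(7 + f - a\right)^{2}$)
$28 l{\left(-4,-4 \right)} = 28 \left(7 - 4 - -4\right)^{2} = 28 \left(7 - 4 + 4\right)^{2} = 28 \cdot 7^{2} = 28 \cdot 49 = 1372$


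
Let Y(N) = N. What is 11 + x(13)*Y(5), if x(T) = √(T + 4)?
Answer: 11 + 5*√17 ≈ 31.616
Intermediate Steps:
x(T) = √(4 + T)
11 + x(13)*Y(5) = 11 + √(4 + 13)*5 = 11 + √17*5 = 11 + 5*√17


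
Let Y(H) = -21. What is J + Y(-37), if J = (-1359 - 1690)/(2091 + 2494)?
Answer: -99334/4585 ≈ -21.665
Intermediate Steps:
J = -3049/4585 ≈ -0.66499
J + Y(-37) = -3049/4585 - 21 = -99334/4585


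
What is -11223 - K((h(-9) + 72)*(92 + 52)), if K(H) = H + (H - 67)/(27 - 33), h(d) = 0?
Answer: -119245/6 ≈ -19874.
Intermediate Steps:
K(H) = 67/6 + 5*H/6 (K(H) = H + (-67 + H)/(-6) = H + (-67 + H)*(-⅙) = H + (67/6 - H/6) = 67/6 + 5*H/6)
-11223 - K((h(-9) + 72)*(92 + 52)) = -11223 - (67/6 + 5*((0 + 72)*(92 + 52))/6) = -11223 - (67/6 + 5*(72*144)/6) = -11223 - (67/6 + (⅚)*10368) = -11223 - (67/6 + 8640) = -11223 - 1*51907/6 = -11223 - 51907/6 = -119245/6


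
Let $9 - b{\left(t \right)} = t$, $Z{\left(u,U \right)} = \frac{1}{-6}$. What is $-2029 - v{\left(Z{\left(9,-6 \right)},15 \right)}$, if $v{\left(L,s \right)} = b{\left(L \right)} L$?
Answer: $- \frac{72989}{36} \approx -2027.5$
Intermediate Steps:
$Z{\left(u,U \right)} = - \frac{1}{6}$
$b{\left(t \right)} = 9 - t$
$v{\left(L,s \right)} = L \left(9 - L\right)$ ($v{\left(L,s \right)} = \left(9 - L\right) L = L \left(9 - L\right)$)
$-2029 - v{\left(Z{\left(9,-6 \right)},15 \right)} = -2029 - - \frac{9 - - \frac{1}{6}}{6} = -2029 - - \frac{9 + \frac{1}{6}}{6} = -2029 - \left(- \frac{1}{6}\right) \frac{55}{6} = -2029 - - \frac{55}{36} = -2029 + \frac{55}{36} = - \frac{72989}{36}$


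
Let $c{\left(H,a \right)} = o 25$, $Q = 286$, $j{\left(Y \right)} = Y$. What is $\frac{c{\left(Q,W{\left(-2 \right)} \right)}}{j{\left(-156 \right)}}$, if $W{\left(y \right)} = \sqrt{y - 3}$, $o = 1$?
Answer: $- \frac{25}{156} \approx -0.16026$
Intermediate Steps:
$W{\left(y \right)} = \sqrt{-3 + y}$
$c{\left(H,a \right)} = 25$ ($c{\left(H,a \right)} = 1 \cdot 25 = 25$)
$\frac{c{\left(Q,W{\left(-2 \right)} \right)}}{j{\left(-156 \right)}} = \frac{25}{-156} = 25 \left(- \frac{1}{156}\right) = - \frac{25}{156}$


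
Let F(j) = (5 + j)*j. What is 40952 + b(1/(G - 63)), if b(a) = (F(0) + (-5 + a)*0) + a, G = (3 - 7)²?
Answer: 1924743/47 ≈ 40952.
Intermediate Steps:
F(j) = j*(5 + j)
G = 16 (G = (-4)² = 16)
b(a) = a (b(a) = (0*(5 + 0) + (-5 + a)*0) + a = (0*5 + 0) + a = (0 + 0) + a = 0 + a = a)
40952 + b(1/(G - 63)) = 40952 + 1/(16 - 63) = 40952 + 1/(-47) = 40952 - 1/47 = 1924743/47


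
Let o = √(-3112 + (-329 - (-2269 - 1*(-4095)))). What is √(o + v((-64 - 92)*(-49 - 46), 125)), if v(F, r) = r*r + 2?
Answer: √(15627 + I*√5267) ≈ 125.01 + 0.2903*I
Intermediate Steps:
v(F, r) = 2 + r² (v(F, r) = r² + 2 = 2 + r²)
o = I*√5267 (o = √(-3112 + (-329 - (-2269 + 4095))) = √(-3112 + (-329 - 1*1826)) = √(-3112 + (-329 - 1826)) = √(-3112 - 2155) = √(-5267) = I*√5267 ≈ 72.574*I)
√(o + v((-64 - 92)*(-49 - 46), 125)) = √(I*√5267 + (2 + 125²)) = √(I*√5267 + (2 + 15625)) = √(I*√5267 + 15627) = √(15627 + I*√5267)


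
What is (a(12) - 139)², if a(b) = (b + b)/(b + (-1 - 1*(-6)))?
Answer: 5470921/289 ≈ 18931.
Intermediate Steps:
a(b) = 2*b/(5 + b) (a(b) = (2*b)/(b + (-1 + 6)) = (2*b)/(b + 5) = (2*b)/(5 + b) = 2*b/(5 + b))
(a(12) - 139)² = (2*12/(5 + 12) - 139)² = (2*12/17 - 139)² = (2*12*(1/17) - 139)² = (24/17 - 139)² = (-2339/17)² = 5470921/289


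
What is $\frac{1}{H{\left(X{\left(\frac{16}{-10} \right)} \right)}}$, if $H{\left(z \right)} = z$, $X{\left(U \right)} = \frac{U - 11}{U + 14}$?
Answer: $- \frac{62}{63} \approx -0.98413$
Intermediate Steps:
$X{\left(U \right)} = \frac{-11 + U}{14 + U}$
$\frac{1}{H{\left(X{\left(\frac{16}{-10} \right)} \right)}} = \frac{1}{\frac{1}{14 + \frac{16}{-10}} \left(-11 + \frac{16}{-10}\right)} = \frac{1}{\frac{1}{14 + 16 \left(- \frac{1}{10}\right)} \left(-11 + 16 \left(- \frac{1}{10}\right)\right)} = \frac{1}{\frac{1}{14 - \frac{8}{5}} \left(-11 - \frac{8}{5}\right)} = \frac{1}{\frac{1}{\frac{62}{5}} \left(- \frac{63}{5}\right)} = \frac{1}{\frac{5}{62} \left(- \frac{63}{5}\right)} = \frac{1}{- \frac{63}{62}} = - \frac{62}{63}$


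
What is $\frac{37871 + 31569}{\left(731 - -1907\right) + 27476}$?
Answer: $\frac{4960}{2151} \approx 2.3059$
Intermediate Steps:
$\frac{37871 + 31569}{\left(731 - -1907\right) + 27476} = \frac{69440}{\left(731 + 1907\right) + 27476} = \frac{69440}{2638 + 27476} = \frac{69440}{30114} = 69440 \cdot \frac{1}{30114} = \frac{4960}{2151}$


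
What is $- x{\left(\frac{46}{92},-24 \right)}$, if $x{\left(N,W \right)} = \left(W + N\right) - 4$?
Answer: $\frac{55}{2} \approx 27.5$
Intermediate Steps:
$x{\left(N,W \right)} = -4 + N + W$ ($x{\left(N,W \right)} = \left(N + W\right) - 4 = -4 + N + W$)
$- x{\left(\frac{46}{92},-24 \right)} = - (-4 + \frac{46}{92} - 24) = - (-4 + 46 \cdot \frac{1}{92} - 24) = - (-4 + \frac{1}{2} - 24) = \left(-1\right) \left(- \frac{55}{2}\right) = \frac{55}{2}$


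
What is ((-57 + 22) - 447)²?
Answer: 232324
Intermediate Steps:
((-57 + 22) - 447)² = (-35 - 447)² = (-482)² = 232324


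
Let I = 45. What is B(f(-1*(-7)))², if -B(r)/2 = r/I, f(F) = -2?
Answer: 16/2025 ≈ 0.0079012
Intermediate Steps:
B(r) = -2*r/45
B(f(-1*(-7)))² = (-2/45*(-2))² = (4/45)² = 16/2025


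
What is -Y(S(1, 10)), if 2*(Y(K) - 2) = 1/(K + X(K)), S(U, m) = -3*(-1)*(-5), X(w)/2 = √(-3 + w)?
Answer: -391/198 + I*√2/99 ≈ -1.9747 + 0.014285*I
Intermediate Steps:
X(w) = 2*√(-3 + w)
S(U, m) = -15 (S(U, m) = 3*(-5) = -15)
Y(K) = 2 + 1/(2*(K + 2*√(-3 + K)))
-Y(S(1, 10)) = -(1 + 4*(-15) + 8*√(-3 - 15))/(2*(-15 + 2*√(-3 - 15))) = -(1 - 60 + 8*√(-18))/(2*(-15 + 2*√(-18))) = -(1 - 60 + 8*(3*I*√2))/(2*(-15 + 2*(3*I*√2))) = -(1 - 60 + 24*I*√2)/(2*(-15 + 6*I*√2)) = -(-59 + 24*I*√2)/(2*(-15 + 6*I*√2))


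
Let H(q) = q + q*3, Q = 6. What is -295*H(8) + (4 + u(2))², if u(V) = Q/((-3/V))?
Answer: -9440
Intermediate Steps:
u(V) = -2*V (u(V) = 6/((-3/V)) = 6*(-V/3) = -2*V)
H(q) = 4*q (H(q) = q + 3*q = 4*q)
-295*H(8) + (4 + u(2))² = -1180*8 + (4 - 2*2)² = -295*32 + (4 - 4)² = -9440 + 0² = -9440 + 0 = -9440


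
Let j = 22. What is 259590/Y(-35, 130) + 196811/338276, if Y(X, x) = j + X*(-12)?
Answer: 2585295803/4397588 ≈ 587.89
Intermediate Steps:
Y(X, x) = 22 - 12*X (Y(X, x) = 22 + X*(-12) = 22 - 12*X)
259590/Y(-35, 130) + 196811/338276 = 259590/(22 - 12*(-35)) + 196811/338276 = 259590/(22 + 420) + 196811*(1/338276) = 259590/442 + 196811/338276 = 259590*(1/442) + 196811/338276 = 7635/13 + 196811/338276 = 2585295803/4397588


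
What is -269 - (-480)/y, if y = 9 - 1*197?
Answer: -12763/47 ≈ -271.55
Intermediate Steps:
y = -188 (y = 9 - 197 = -188)
-269 - (-480)/y = -269 - (-480)/(-188) = -269 - (-480)*(-1)/188 = -269 - 1*120/47 = -269 - 120/47 = -12763/47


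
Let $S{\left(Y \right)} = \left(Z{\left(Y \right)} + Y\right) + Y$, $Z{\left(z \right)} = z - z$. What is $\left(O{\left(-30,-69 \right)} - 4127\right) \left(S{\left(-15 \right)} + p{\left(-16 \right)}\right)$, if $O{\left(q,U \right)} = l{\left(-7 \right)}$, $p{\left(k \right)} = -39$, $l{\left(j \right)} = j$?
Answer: $285246$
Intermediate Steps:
$Z{\left(z \right)} = 0$
$O{\left(q,U \right)} = -7$
$S{\left(Y \right)} = 2 Y$ ($S{\left(Y \right)} = \left(0 + Y\right) + Y = Y + Y = 2 Y$)
$\left(O{\left(-30,-69 \right)} - 4127\right) \left(S{\left(-15 \right)} + p{\left(-16 \right)}\right) = \left(-7 - 4127\right) \left(2 \left(-15\right) - 39\right) = - 4134 \left(-30 - 39\right) = \left(-4134\right) \left(-69\right) = 285246$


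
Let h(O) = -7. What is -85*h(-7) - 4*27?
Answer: 487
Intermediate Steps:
-85*h(-7) - 4*27 = -85*(-7) - 4*27 = 595 - 108 = 487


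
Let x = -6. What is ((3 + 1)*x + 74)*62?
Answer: 3100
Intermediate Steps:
((3 + 1)*x + 74)*62 = ((3 + 1)*(-6) + 74)*62 = (4*(-6) + 74)*62 = (-24 + 74)*62 = 50*62 = 3100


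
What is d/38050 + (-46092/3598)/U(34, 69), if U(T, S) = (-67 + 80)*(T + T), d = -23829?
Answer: -4846567533/7563940475 ≈ -0.64075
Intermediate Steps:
U(T, S) = 26*T (U(T, S) = 13*(2*T) = 26*T)
d/38050 + (-46092/3598)/U(34, 69) = -23829/38050 + (-46092/3598)/((26*34)) = -23829*1/38050 - 46092*1/3598/884 = -23829/38050 - 23046/1799*1/884 = -23829/38050 - 11523/795158 = -4846567533/7563940475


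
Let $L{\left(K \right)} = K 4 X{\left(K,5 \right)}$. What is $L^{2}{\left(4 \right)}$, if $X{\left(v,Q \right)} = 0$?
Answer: $0$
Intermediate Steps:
$L{\left(K \right)} = 0$ ($L{\left(K \right)} = K 4 \cdot 0 = 4 K 0 = 0$)
$L^{2}{\left(4 \right)} = 0^{2} = 0$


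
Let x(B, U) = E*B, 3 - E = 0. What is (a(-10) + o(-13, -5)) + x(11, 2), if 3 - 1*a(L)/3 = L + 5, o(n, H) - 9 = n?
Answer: 53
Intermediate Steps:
E = 3 (E = 3 - 1*0 = 3 + 0 = 3)
o(n, H) = 9 + n
x(B, U) = 3*B
a(L) = -6 - 3*L (a(L) = 9 - 3*(L + 5) = 9 - 3*(5 + L) = 9 + (-15 - 3*L) = -6 - 3*L)
(a(-10) + o(-13, -5)) + x(11, 2) = ((-6 - 3*(-10)) + (9 - 13)) + 3*11 = ((-6 + 30) - 4) + 33 = (24 - 4) + 33 = 20 + 33 = 53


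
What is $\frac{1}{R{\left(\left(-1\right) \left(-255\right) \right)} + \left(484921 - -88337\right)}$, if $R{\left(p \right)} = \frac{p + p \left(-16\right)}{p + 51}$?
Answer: $\frac{2}{1146491} \approx 1.7445 \cdot 10^{-6}$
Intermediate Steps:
$R{\left(p \right)} = - \frac{15 p}{51 + p}$ ($R{\left(p \right)} = \frac{p - 16 p}{51 + p} = \frac{\left(-15\right) p}{51 + p} = - \frac{15 p}{51 + p}$)
$\frac{1}{R{\left(\left(-1\right) \left(-255\right) \right)} + \left(484921 - -88337\right)} = \frac{1}{- \frac{15 \left(\left(-1\right) \left(-255\right)\right)}{51 - -255} + \left(484921 - -88337\right)} = \frac{1}{\left(-15\right) 255 \frac{1}{51 + 255} + \left(484921 + 88337\right)} = \frac{1}{\left(-15\right) 255 \cdot \frac{1}{306} + 573258} = \frac{1}{- \frac{25}{2} + 573258} = \frac{1}{\frac{1146491}{2}} = \frac{2}{1146491}$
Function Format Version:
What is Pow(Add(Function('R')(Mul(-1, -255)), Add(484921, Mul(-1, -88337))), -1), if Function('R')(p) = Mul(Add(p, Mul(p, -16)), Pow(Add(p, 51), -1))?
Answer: Rational(2, 1146491) ≈ 1.7445e-6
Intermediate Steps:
Function('R')(p) = Mul(-15, p, Pow(Add(51, p), -1)) (Function('R')(p) = Mul(Add(p, Mul(-16, p)), Pow(Add(51, p), -1)) = Mul(Mul(-15, p), Pow(Add(51, p), -1)) = Mul(-15, p, Pow(Add(51, p), -1)))
Pow(Add(Function('R')(Mul(-1, -255)), Add(484921, Mul(-1, -88337))), -1) = Pow(Add(Mul(-15, Mul(-1, -255), Pow(Add(51, Mul(-1, -255)), -1)), Add(484921, Mul(-1, -88337))), -1) = Pow(Add(Mul(-15, 255, Pow(Add(51, 255), -1)), Add(484921, 88337)), -1) = Pow(Add(Mul(-15, 255, Pow(306, -1)), 573258), -1) = Pow(Add(Mul(-15, 255, Rational(1, 306)), 573258), -1) = Pow(Add(Rational(-25, 2), 573258), -1) = Pow(Rational(1146491, 2), -1) = Rational(2, 1146491)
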